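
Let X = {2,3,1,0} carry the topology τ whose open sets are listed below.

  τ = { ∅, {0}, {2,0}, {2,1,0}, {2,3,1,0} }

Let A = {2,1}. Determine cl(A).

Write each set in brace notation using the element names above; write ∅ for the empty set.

{2,3,1}

complement {3,0}; its interior {0}; cl(A) = X∖{0} = {2,3,1}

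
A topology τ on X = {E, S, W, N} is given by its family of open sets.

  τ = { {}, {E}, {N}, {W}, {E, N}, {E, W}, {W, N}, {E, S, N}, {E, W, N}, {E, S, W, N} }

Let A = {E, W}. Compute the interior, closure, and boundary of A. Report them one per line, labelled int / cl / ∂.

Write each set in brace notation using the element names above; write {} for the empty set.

interior: largest open inside A is {E, W} (from {}, {E}, {W}, {E, W})
cl via duality: int({S, N}) = {N}, so X∖{N} = {E, S, W}
cl∖int = {S}

int(A) = {E, W}
cl(A)  = {E, S, W}
∂A     = {S}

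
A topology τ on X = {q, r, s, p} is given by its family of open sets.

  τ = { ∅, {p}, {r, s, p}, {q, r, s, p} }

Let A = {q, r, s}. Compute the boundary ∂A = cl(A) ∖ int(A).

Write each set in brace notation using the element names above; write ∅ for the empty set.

{q, r, s}

open subsets of A: ∅; so int(A) = ∅
closure: X∖int(X∖A) = X∖{p} = {q, r, s}
∂A = {q, r, s} minus ∅ = {q, r, s}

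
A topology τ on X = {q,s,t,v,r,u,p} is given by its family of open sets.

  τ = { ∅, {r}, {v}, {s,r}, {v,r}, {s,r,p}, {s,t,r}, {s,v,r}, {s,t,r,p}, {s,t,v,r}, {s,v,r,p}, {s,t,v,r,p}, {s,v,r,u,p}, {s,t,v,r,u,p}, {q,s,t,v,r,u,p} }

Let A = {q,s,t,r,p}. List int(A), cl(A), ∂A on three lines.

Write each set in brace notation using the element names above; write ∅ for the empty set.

int(A) = {s,t,r,p}
cl(A)  = {q,s,t,r,u,p}
∂A     = {q,u}

interior: largest open inside A is {s,t,r,p} (from ∅, {r}, {s,r}, {s,t,r}, {s,r,p}, {s,t,r,p})
cl via duality: int({v,u}) = {v}, so X∖{v} = {q,s,t,r,u,p}
cl∖int = {q,u}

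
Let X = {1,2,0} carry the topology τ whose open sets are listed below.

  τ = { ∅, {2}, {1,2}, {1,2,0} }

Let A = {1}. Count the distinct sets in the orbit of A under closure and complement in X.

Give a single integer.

6

X∖A={2,0}, int(X∖A)={2}, hence cl(A)={1,0}
Orbit (k=closure, c=complement):
  1. A     = {1}
  2. kA    = {1,0}
  3. cA    = {2,0}
  4. ckA   = {2}
  5. kcA   = {1,2,0}
  6. ckcA  = ∅
(closed under both — stop)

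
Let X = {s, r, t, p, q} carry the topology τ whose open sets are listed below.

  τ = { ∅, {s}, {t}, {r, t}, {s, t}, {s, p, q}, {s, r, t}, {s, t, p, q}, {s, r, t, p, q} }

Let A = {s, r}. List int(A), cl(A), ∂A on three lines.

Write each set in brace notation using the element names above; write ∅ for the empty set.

int(A) = {s}
cl(A)  = {s, r, p, q}
∂A     = {r, p, q}

opens ⊆ A: ∅, {s}; union → int = {s}
complement {t, p, q}; its interior {t}; cl(A) = X∖{t} = {s, r, p, q}
boundary = {s, r, p, q} ∖ {s} = {r, p, q}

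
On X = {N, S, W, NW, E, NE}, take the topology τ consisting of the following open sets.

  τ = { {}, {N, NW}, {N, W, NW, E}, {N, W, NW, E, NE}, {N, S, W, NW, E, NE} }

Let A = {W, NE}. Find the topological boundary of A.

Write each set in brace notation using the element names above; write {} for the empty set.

{S, W, E, NE}

open subsets of A: {}; so int(A) = {}
closure: X∖int(X∖A) = X∖{N, NW} = {S, W, E, NE}
∂A = {S, W, E, NE} minus {} = {S, W, E, NE}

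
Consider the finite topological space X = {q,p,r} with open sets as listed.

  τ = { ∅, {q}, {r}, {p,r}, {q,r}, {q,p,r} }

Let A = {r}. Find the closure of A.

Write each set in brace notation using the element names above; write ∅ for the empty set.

closure: X∖int(X∖A) = X∖{q} = {p,r}

{p,r}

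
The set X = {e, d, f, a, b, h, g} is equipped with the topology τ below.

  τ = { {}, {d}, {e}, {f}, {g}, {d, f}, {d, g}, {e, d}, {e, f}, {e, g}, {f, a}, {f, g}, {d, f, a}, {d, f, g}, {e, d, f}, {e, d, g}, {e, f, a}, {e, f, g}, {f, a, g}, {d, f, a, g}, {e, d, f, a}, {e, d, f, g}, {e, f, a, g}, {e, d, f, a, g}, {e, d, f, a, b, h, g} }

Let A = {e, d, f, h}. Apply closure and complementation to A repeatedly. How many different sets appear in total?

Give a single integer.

8

X∖A={a, b, g}, int(X∖A)={g}, hence cl(A)={e, d, f, a, b, h}
Orbit (k=closure, c=complement):
  1. A     = {e, d, f, h}
  2. kA    = {e, d, f, a, b, h}
  3. cA    = {a, b, g}
  4. ckA   = {g}
  5. kcA   = {a, b, h, g}
  6. kckA  = {b, h, g}
  7. ckcA  = {e, d, f}
  8. ckckA = {e, d, f, a}
(closed under both — stop)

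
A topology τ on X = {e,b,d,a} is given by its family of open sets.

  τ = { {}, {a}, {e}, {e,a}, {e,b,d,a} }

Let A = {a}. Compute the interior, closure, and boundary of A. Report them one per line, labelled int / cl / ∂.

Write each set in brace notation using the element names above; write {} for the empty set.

U open, U⊆A: {}, {a}. int(A) = ⋃ = {a}
X∖A={e,b,d}, int(X∖A)={e}, hence cl(A)={b,d,a}
∂A: remove int from cl → {b,d}

int(A) = {a}
cl(A)  = {b,d,a}
∂A     = {b,d}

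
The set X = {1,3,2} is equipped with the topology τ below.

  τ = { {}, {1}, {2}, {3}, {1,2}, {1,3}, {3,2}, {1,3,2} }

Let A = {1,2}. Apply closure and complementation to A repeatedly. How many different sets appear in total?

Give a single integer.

cl via duality: int({3}) = {3}, so X∖{3} = {1,2}
Write k for closure, c for complement:
  1. A     = {1,2}
  2. cA    = {3}
applying k or c yields no new set

2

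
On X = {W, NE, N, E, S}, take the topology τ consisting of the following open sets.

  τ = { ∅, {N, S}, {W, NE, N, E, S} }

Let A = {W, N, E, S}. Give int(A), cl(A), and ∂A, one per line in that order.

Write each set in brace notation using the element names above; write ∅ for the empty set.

int(A) = {N, S}
cl(A)  = {W, NE, N, E, S}
∂A     = {W, NE, E}

U open, U⊆A: ∅, {N, S}. int(A) = ⋃ = {N, S}
X∖A={NE}, int(X∖A)=∅, hence cl(A)={W, NE, N, E, S}
∂A: remove int from cl → {W, NE, E}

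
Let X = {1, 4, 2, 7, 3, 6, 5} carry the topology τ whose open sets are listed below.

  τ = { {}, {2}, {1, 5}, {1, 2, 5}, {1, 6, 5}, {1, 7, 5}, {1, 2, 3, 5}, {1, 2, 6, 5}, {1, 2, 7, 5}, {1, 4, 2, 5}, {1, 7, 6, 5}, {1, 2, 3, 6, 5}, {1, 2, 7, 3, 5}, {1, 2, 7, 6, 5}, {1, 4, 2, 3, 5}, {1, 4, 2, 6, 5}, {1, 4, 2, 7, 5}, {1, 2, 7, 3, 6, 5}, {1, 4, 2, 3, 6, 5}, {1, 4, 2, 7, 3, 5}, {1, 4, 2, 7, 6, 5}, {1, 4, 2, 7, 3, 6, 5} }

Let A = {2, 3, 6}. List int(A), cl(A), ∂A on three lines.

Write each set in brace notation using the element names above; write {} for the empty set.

interior: largest open inside A is {2} (from {}, {2})
cl via duality: int({1, 4, 7, 5}) = {1, 7, 5}, so X∖{1, 7, 5} = {4, 2, 3, 6}
cl∖int = {4, 3, 6}

int(A) = {2}
cl(A)  = {4, 2, 3, 6}
∂A     = {4, 3, 6}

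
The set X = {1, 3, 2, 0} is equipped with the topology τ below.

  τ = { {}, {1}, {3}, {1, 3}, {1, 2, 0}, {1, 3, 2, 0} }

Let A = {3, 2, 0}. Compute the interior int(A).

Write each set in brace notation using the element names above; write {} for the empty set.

{3}

opens ⊆ A: {}, {3}; union → int = {3}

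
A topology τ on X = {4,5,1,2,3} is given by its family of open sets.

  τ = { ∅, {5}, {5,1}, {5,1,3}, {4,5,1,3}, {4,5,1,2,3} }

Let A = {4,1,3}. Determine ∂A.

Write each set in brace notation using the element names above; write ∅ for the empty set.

opens ⊆ A: ∅; union → int = ∅
complement {5,2}; its interior {5}; cl(A) = X∖{5} = {4,1,2,3}
boundary = {4,1,2,3} ∖ ∅ = {4,1,2,3}

{4,1,2,3}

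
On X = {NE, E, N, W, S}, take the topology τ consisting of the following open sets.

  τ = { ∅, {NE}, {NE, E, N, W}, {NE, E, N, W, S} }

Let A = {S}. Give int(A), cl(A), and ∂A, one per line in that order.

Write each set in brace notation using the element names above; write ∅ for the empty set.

U open, U⊆A: ∅. int(A) = ⋃ = ∅
X∖A={NE, E, N, W}, int(X∖A)={NE, E, N, W}, hence cl(A)={S}
∂A: remove int from cl → {S}

int(A) = ∅
cl(A)  = {S}
∂A     = {S}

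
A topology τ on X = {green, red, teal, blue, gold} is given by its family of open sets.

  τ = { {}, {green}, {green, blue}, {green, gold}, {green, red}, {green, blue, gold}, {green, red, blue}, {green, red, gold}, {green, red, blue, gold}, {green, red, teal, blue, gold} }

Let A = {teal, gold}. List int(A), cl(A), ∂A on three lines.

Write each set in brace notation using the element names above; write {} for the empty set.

int(A) = {}
cl(A)  = {teal, gold}
∂A     = {teal, gold}

open subsets of A: {}; so int(A) = {}
closure: X∖int(X∖A) = X∖{green, red, blue} = {teal, gold}
∂A = {teal, gold} minus {} = {teal, gold}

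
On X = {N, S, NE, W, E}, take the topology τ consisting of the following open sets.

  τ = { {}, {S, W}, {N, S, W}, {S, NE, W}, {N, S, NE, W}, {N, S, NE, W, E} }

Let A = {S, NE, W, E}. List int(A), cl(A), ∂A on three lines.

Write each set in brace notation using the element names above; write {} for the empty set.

int(A) = {S, NE, W}
cl(A)  = {N, S, NE, W, E}
∂A     = {N, E}

opens ⊆ A: {}, {S, W}, {S, NE, W}; union → int = {S, NE, W}
complement {N}; its interior {}; cl(A) = X∖{} = {N, S, NE, W, E}
boundary = {N, S, NE, W, E} ∖ {S, NE, W} = {N, E}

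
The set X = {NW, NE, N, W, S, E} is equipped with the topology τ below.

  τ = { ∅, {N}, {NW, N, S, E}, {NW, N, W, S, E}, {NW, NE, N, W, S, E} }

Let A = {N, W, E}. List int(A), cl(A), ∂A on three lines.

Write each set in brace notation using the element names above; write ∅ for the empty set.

open subsets of A: ∅, {N}; so int(A) = {N}
closure: X∖int(X∖A) = X∖∅ = {NW, NE, N, W, S, E}
∂A = {NW, NE, N, W, S, E} minus {N} = {NW, NE, W, S, E}

int(A) = {N}
cl(A)  = {NW, NE, N, W, S, E}
∂A     = {NW, NE, W, S, E}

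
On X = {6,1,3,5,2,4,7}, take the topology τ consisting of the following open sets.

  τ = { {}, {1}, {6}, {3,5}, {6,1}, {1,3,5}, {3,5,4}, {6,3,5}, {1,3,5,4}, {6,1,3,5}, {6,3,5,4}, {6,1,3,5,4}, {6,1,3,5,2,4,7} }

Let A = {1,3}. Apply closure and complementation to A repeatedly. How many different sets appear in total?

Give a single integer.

cl via duality: int({6,5,2,4,7}) = {6}, so X∖{6} = {1,3,5,2,4,7}
Write k for closure, c for complement:
  1. A     = {1,3}
  2. kA    = {1,3,5,2,4,7}
  3. cA    = {6,5,2,4,7}
  4. ckA   = {6}
  5. kcA   = {6,3,5,2,4,7}
  6. kckA  = {6,2,7}
  7. ckcA  = {1}
  8. ckckA = {1,3,5,4}
  9. kckcA = {1,2,7}
  10. ckckcA = {6,3,5,4}
applying k or c yields no new set

10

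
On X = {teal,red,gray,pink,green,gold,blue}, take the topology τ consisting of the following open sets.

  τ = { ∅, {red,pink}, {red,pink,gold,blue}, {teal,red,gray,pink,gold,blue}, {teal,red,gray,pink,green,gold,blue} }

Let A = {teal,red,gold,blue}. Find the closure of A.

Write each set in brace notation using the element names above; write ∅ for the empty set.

closure: X∖int(X∖A) = X∖∅ = {teal,red,gray,pink,green,gold,blue}

{teal,red,gray,pink,green,gold,blue}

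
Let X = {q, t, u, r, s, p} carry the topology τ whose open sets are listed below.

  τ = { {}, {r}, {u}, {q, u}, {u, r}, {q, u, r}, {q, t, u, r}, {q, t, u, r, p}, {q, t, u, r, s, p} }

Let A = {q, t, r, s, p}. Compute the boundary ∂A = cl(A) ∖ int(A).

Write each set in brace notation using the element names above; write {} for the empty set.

open subsets of A: {}, {r}; so int(A) = {r}
closure: X∖int(X∖A) = X∖{u} = {q, t, r, s, p}
∂A = {q, t, r, s, p} minus {r} = {q, t, s, p}

{q, t, s, p}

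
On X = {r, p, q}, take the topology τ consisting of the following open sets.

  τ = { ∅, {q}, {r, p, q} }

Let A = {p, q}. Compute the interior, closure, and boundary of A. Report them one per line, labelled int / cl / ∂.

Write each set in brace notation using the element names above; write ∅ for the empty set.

interior: largest open inside A is {q} (from ∅, {q})
cl via duality: int({r}) = ∅, so X∖∅ = {r, p, q}
cl∖int = {r, p}

int(A) = {q}
cl(A)  = {r, p, q}
∂A     = {r, p}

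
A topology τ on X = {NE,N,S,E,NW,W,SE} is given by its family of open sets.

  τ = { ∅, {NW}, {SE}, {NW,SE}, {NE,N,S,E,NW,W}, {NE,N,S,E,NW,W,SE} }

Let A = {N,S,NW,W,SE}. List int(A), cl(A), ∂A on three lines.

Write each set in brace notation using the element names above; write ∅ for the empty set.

int(A) = {NW,SE}
cl(A)  = {NE,N,S,E,NW,W,SE}
∂A     = {NE,N,S,E,W}

U open, U⊆A: ∅, {SE}, {NW}, {NW,SE}. int(A) = ⋃ = {NW,SE}
X∖A={NE,E}, int(X∖A)=∅, hence cl(A)={NE,N,S,E,NW,W,SE}
∂A: remove int from cl → {NE,N,S,E,W}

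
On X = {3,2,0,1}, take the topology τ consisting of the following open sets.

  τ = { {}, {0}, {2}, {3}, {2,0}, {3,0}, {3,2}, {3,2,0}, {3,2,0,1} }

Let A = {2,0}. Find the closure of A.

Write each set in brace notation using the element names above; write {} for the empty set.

{2,0,1}

complement {3,1}; its interior {3}; cl(A) = X∖{3} = {2,0,1}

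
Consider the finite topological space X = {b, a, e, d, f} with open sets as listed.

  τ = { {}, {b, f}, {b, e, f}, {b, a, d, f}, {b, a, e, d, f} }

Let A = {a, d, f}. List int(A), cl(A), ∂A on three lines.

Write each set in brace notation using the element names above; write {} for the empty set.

U open, U⊆A: {}. int(A) = ⋃ = {}
X∖A={b, e}, int(X∖A)={}, hence cl(A)={b, a, e, d, f}
∂A: remove int from cl → {b, a, e, d, f}

int(A) = {}
cl(A)  = {b, a, e, d, f}
∂A     = {b, a, e, d, f}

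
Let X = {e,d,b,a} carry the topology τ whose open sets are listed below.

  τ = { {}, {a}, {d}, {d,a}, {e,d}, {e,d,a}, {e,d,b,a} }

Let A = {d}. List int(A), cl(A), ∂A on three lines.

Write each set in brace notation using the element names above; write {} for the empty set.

int(A) = {d}
cl(A)  = {e,d,b}
∂A     = {e,b}

opens ⊆ A: {}, {d}; union → int = {d}
complement {e,b,a}; its interior {a}; cl(A) = X∖{a} = {e,d,b}
boundary = {e,d,b} ∖ {d} = {e,b}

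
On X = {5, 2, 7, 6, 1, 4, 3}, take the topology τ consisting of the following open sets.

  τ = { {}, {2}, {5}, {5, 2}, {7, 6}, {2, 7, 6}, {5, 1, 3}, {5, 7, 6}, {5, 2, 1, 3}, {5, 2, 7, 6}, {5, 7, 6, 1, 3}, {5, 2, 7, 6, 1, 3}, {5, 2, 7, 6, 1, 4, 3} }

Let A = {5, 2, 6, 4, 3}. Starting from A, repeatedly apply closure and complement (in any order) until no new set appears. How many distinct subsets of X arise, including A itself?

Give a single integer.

10

cl via duality: int({7, 1}) = {}, so X∖{} = {5, 2, 7, 6, 1, 4, 3}
Write k for closure, c for complement:
  1. A     = {5, 2, 6, 4, 3}
  2. kA    = {5, 2, 7, 6, 1, 4, 3}
  3. cA    = {7, 1}
  4. ckA   = {}
  5. kcA   = {7, 6, 1, 4, 3}
  6. ckcA  = {5, 2}
  7. kckcA = {5, 2, 1, 4, 3}
  8. ckckcA = {7, 6}
  9. kckckcA = {7, 6, 4}
  10. ckckckcA = {5, 2, 1, 3}
applying k or c yields no new set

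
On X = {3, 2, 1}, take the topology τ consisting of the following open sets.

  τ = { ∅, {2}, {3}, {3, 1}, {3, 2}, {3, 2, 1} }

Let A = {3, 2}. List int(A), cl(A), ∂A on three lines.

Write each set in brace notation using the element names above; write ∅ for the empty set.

int(A) = {3, 2}
cl(A)  = {3, 2, 1}
∂A     = {1}

opens ⊆ A: ∅, {2}, {3}, {3, 2}; union → int = {3, 2}
complement {1}; its interior ∅; cl(A) = X∖∅ = {3, 2, 1}
boundary = {3, 2, 1} ∖ {3, 2} = {1}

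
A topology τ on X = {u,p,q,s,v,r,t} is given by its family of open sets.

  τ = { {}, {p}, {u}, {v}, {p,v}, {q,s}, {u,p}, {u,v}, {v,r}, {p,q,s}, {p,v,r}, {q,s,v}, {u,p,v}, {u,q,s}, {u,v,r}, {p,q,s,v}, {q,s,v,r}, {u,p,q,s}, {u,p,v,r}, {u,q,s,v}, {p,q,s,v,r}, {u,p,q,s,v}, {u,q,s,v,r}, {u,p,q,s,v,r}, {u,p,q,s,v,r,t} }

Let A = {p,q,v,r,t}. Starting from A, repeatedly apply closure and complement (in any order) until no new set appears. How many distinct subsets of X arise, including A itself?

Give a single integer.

X∖A={u,s}, int(X∖A)={u}, hence cl(A)={p,q,s,v,r,t}
Orbit (k=closure, c=complement):
  1. A     = {p,q,v,r,t}
  2. kA    = {p,q,s,v,r,t}
  3. cA    = {u,s}
  4. ckA   = {u}
  5. kcA   = {u,q,s,t}
  6. kckA  = {u,t}
  7. ckcA  = {p,v,r}
  8. ckckA = {p,q,s,v,r}
  9. kckcA = {p,v,r,t}
  10. ckckcA = {u,q,s}
(closed under both — stop)

10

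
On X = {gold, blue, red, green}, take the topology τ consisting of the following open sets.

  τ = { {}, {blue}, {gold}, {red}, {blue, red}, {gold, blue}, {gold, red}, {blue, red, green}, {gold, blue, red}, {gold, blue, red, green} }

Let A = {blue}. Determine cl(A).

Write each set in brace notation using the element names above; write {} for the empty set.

{blue, green}

X∖A={gold, red, green}, int(X∖A)={gold, red}, hence cl(A)={blue, green}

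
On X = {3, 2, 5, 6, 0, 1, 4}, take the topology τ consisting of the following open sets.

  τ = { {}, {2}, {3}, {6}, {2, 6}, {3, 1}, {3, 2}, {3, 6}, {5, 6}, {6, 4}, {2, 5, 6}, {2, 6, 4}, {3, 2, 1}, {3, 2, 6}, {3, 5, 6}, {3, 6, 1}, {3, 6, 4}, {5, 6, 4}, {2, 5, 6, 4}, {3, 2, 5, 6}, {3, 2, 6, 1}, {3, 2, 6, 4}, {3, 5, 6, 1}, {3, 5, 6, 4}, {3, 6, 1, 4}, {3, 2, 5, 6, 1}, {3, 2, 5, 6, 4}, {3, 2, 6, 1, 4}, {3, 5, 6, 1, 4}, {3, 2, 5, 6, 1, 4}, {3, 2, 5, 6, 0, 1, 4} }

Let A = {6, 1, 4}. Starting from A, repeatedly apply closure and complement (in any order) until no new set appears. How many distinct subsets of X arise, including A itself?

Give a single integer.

10

complement {3, 2, 5, 0}; its interior {3, 2}; cl(A) = X∖{3, 2} = {5, 6, 0, 1, 4}
With k = closure, c = complement:
  1. A     = {6, 1, 4}
  2. kA    = {5, 6, 0, 1, 4}
  3. cA    = {3, 2, 5, 0}
  4. ckA   = {3, 2}
  5. kcA   = {3, 2, 5, 0, 1}
  6. kckA  = {3, 2, 0, 1}
  7. ckcA  = {6, 4}
  8. ckckA = {5, 6, 4}
  9. kckcA = {5, 6, 0, 4}
  10. ckckcA = {3, 2, 1}
k, c of each give nothing new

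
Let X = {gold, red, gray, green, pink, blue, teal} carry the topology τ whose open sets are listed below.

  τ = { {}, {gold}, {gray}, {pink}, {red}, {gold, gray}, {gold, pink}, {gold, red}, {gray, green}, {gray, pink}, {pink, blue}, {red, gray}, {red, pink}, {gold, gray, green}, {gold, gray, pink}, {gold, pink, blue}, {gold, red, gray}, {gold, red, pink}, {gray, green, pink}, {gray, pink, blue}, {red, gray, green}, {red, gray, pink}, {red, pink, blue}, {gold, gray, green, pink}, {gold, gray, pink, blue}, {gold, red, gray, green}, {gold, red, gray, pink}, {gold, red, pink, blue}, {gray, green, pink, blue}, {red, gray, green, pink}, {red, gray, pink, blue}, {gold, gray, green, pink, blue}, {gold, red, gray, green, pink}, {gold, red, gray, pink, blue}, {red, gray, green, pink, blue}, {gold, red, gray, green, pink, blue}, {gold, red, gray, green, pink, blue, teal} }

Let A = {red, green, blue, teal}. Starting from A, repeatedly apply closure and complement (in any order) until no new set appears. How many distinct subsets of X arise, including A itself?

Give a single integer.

X∖A={gold, gray, pink}, int(X∖A)={gold, gray, pink}, hence cl(A)={red, green, blue, teal}
Orbit (k=closure, c=complement):
  1. A     = {red, green, blue, teal}
  2. cA    = {gold, gray, pink}
  3. kcA   = {gold, gray, green, pink, blue, teal}
  4. ckcA  = {red}
  5. kckcA = {red, teal}
  6. ckckcA = {gold, gray, green, pink, blue}
(closed under both — stop)

6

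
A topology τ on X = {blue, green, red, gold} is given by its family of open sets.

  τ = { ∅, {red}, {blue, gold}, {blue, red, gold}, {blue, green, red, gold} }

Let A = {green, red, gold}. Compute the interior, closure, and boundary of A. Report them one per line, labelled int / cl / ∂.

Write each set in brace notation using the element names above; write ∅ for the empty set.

U open, U⊆A: ∅, {red}. int(A) = ⋃ = {red}
X∖A={blue}, int(X∖A)=∅, hence cl(A)={blue, green, red, gold}
∂A: remove int from cl → {blue, green, gold}

int(A) = {red}
cl(A)  = {blue, green, red, gold}
∂A     = {blue, green, gold}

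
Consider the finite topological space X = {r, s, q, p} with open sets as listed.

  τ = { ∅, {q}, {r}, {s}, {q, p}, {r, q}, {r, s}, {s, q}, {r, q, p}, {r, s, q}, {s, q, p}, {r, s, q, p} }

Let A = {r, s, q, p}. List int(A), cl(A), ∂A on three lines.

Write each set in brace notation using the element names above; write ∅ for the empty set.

opens ⊆ A: ∅, {q}, {r}, {s}, {s, q}, {r, q}, {r, s}, {q, p}, {r, s, q}, {s, q, p}, {r, q, p}, {r, s, q, p}; union → int = {r, s, q, p}
complement ∅; its interior ∅; cl(A) = X∖∅ = {r, s, q, p}
boundary = {r, s, q, p} ∖ {r, s, q, p} = ∅

int(A) = {r, s, q, p}
cl(A)  = {r, s, q, p}
∂A     = ∅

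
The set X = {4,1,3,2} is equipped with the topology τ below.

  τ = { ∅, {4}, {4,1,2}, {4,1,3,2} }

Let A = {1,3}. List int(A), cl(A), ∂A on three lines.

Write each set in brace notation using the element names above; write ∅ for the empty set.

open subsets of A: ∅; so int(A) = ∅
closure: X∖int(X∖A) = X∖{4} = {1,3,2}
∂A = {1,3,2} minus ∅ = {1,3,2}

int(A) = ∅
cl(A)  = {1,3,2}
∂A     = {1,3,2}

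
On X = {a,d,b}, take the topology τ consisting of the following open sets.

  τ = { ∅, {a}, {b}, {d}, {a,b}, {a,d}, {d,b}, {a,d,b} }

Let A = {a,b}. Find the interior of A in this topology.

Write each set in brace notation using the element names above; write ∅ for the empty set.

{a,b}

U open, U⊆A: ∅, {b}, {a}, {a,b}. int(A) = ⋃ = {a,b}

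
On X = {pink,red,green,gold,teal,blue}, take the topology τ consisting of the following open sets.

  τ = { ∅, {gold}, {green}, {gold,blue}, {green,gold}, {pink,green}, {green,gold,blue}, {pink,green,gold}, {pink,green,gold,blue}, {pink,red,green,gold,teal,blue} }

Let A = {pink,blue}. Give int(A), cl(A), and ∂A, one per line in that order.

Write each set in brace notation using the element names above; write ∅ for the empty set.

U open, U⊆A: ∅. int(A) = ⋃ = ∅
X∖A={red,green,gold,teal}, int(X∖A)={green,gold}, hence cl(A)={pink,red,teal,blue}
∂A: remove int from cl → {pink,red,teal,blue}

int(A) = ∅
cl(A)  = {pink,red,teal,blue}
∂A     = {pink,red,teal,blue}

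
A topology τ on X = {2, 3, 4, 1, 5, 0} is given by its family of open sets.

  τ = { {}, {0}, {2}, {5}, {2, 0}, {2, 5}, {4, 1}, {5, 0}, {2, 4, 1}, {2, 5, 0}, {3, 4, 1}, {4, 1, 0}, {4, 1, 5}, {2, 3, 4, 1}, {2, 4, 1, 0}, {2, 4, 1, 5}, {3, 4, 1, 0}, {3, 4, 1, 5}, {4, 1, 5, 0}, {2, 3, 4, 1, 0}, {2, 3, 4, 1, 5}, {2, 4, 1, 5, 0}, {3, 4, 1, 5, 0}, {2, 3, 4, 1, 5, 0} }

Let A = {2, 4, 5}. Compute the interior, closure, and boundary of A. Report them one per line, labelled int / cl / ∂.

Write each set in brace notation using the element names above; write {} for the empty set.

open subsets of A: {}, {2}, {5}, {2, 5}; so int(A) = {2, 5}
closure: X∖int(X∖A) = X∖{0} = {2, 3, 4, 1, 5}
∂A = {2, 3, 4, 1, 5} minus {2, 5} = {3, 4, 1}

int(A) = {2, 5}
cl(A)  = {2, 3, 4, 1, 5}
∂A     = {3, 4, 1}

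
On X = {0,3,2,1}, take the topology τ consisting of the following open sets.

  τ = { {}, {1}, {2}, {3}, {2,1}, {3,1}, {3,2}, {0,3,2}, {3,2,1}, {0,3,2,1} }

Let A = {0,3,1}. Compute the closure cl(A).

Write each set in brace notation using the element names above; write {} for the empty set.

closure: X∖int(X∖A) = X∖{2} = {0,3,1}

{0,3,1}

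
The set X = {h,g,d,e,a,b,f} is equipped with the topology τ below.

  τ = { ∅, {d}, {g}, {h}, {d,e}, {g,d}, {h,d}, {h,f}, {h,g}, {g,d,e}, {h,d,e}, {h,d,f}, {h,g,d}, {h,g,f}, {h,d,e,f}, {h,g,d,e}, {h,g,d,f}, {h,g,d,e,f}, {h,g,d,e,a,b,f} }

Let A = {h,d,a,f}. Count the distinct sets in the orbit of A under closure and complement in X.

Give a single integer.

X∖A={g,e,b}, int(X∖A)={g}, hence cl(A)={h,d,e,a,b,f}
Orbit (k=closure, c=complement):
  1. A     = {h,d,a,f}
  2. kA    = {h,d,e,a,b,f}
  3. cA    = {g,e,b}
  4. ckA   = {g}
  5. kcA   = {g,e,a,b}
  6. kckA  = {g,a,b}
  7. ckcA  = {h,d,f}
  8. ckckA = {h,d,e,f}
(closed under both — stop)

8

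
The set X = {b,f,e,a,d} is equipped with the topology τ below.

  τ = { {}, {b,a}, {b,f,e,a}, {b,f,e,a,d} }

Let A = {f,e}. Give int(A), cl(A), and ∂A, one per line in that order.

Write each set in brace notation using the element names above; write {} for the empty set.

int(A) = {}
cl(A)  = {f,e,d}
∂A     = {f,e,d}

U open, U⊆A: {}. int(A) = ⋃ = {}
X∖A={b,a,d}, int(X∖A)={b,a}, hence cl(A)={f,e,d}
∂A: remove int from cl → {f,e,d}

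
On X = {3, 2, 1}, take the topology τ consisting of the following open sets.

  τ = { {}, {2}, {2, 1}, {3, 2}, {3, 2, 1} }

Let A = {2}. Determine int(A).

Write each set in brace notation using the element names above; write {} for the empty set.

{2}

opens ⊆ A: {}, {2}; union → int = {2}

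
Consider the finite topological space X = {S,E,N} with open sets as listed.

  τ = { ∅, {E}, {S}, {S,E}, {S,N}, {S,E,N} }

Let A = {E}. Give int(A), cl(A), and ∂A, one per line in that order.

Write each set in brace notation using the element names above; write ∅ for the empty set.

int(A) = {E}
cl(A)  = {E}
∂A     = ∅

opens ⊆ A: ∅, {E}; union → int = {E}
complement {S,N}; its interior {S,N}; cl(A) = X∖{S,N} = {E}
boundary = {E} ∖ {E} = ∅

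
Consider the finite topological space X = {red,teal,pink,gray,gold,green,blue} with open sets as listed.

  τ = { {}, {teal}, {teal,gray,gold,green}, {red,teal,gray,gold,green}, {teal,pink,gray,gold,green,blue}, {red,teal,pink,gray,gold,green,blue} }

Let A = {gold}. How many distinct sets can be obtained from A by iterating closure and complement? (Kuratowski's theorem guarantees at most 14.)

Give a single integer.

X∖A={red,teal,pink,gray,green,blue}, int(X∖A)={teal}, hence cl(A)={red,pink,gray,gold,green,blue}
Orbit (k=closure, c=complement):
  1. A     = {gold}
  2. kA    = {red,pink,gray,gold,green,blue}
  3. cA    = {red,teal,pink,gray,green,blue}
  4. ckA   = {teal}
  5. kcA   = {red,teal,pink,gray,gold,green,blue}
  6. ckcA  = {}
(closed under both — stop)

6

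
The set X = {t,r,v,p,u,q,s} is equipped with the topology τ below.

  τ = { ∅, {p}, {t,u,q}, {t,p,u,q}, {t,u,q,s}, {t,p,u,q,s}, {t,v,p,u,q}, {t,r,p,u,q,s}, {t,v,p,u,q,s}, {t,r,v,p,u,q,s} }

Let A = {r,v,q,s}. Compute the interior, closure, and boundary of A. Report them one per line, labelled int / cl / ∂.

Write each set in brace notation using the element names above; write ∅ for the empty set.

interior: largest open inside A is ∅ (from ∅)
cl via duality: int({t,p,u}) = {p}, so X∖{p} = {t,r,v,u,q,s}
cl∖int = {t,r,v,u,q,s}

int(A) = ∅
cl(A)  = {t,r,v,u,q,s}
∂A     = {t,r,v,u,q,s}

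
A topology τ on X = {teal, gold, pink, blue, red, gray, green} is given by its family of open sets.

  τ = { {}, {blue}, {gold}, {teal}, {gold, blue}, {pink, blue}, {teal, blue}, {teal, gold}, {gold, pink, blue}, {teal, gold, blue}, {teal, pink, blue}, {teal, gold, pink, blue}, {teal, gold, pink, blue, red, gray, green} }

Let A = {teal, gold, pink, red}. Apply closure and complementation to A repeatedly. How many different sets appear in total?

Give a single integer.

closure: X∖int(X∖A) = X∖{blue} = {teal, gold, pink, red, gray, green}
Let k=closure and c=complement:
  1. A     = {teal, gold, pink, red}
  2. kA    = {teal, gold, pink, red, gray, green}
  3. cA    = {blue, gray, green}
  4. ckA   = {blue}
  5. kcA   = {pink, blue, red, gray, green}
  6. ckcA  = {teal, gold}
  7. kckcA = {teal, gold, red, gray, green}
  8. ckckcA = {pink, blue}
— saturated at 8

8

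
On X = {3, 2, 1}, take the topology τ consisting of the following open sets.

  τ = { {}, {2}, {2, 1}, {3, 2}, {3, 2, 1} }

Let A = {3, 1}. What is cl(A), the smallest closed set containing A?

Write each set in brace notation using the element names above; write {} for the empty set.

{3, 1}

X∖A={2}, int(X∖A)={2}, hence cl(A)={3, 1}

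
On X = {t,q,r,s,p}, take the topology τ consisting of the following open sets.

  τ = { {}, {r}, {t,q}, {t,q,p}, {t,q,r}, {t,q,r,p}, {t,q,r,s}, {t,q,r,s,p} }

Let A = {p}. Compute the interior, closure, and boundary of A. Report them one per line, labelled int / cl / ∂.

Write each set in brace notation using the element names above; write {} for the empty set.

int(A) = {}
cl(A)  = {p}
∂A     = {p}

interior: largest open inside A is {} (from {})
cl via duality: int({t,q,r,s}) = {t,q,r,s}, so X∖{t,q,r,s} = {p}
cl∖int = {p}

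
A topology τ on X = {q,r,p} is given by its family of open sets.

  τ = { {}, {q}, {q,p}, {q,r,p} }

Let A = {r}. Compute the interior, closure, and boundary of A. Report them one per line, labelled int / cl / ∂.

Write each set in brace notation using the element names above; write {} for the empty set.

int(A) = {}
cl(A)  = {r}
∂A     = {r}

interior: largest open inside A is {} (from {})
cl via duality: int({q,p}) = {q,p}, so X∖{q,p} = {r}
cl∖int = {r}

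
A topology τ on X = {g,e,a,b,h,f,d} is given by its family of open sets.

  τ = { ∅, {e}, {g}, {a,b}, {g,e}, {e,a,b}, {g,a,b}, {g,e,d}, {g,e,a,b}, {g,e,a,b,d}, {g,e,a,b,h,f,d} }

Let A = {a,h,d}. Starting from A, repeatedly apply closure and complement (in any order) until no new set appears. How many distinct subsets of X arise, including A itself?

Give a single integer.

cl via duality: int({g,e,b,f}) = {g,e}, so X∖{g,e} = {a,b,h,f,d}
Write k for closure, c for complement:
  1. A     = {a,h,d}
  2. kA    = {a,b,h,f,d}
  3. cA    = {g,e,b,f}
  4. ckA   = {g,e}
  5. kcA   = {g,e,a,b,h,f,d}
  6. kckA  = {g,e,h,f,d}
  7. ckcA  = ∅
  8. ckckA = {a,b}
  9. kckckA = {a,b,h,f}
  10. ckckckA = {g,e,d}
applying k or c yields no new set

10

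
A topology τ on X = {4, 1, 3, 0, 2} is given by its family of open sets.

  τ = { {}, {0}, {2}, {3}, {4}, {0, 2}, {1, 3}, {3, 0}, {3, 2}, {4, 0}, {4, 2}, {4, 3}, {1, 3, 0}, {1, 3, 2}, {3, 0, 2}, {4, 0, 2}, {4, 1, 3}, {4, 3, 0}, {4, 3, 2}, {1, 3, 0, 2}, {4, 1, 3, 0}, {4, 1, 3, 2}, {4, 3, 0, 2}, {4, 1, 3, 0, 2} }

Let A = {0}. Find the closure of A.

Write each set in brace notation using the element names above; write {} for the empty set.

{0}

X∖A={4, 1, 3, 2}, int(X∖A)={4, 1, 3, 2}, hence cl(A)={0}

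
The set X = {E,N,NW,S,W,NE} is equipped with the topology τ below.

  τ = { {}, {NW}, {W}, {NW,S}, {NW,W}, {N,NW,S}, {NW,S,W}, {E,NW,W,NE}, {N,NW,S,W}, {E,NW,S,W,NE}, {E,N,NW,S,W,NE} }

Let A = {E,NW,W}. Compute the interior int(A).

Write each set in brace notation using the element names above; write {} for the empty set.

{NW,W}

interior: largest open inside A is {NW,W} (from {}, {NW}, {W}, {NW,W})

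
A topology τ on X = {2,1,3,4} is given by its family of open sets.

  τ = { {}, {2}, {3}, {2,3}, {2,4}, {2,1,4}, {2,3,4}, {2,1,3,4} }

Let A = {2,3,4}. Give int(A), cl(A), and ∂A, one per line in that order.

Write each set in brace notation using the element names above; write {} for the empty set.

interior: largest open inside A is {2,3,4} (from {}, {2}, {3}, {2,4}, {2,3}, {2,3,4})
cl via duality: int({1}) = {}, so X∖{} = {2,1,3,4}
cl∖int = {1}

int(A) = {2,3,4}
cl(A)  = {2,1,3,4}
∂A     = {1}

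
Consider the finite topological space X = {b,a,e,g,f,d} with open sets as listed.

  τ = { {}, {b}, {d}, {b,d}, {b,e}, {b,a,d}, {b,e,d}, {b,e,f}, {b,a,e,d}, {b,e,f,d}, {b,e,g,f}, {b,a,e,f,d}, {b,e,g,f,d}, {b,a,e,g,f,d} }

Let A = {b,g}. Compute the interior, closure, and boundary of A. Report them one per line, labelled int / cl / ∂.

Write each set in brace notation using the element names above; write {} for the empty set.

int(A) = {b}
cl(A)  = {b,a,e,g,f}
∂A     = {a,e,g,f}

interior: largest open inside A is {b} (from {}, {b})
cl via duality: int({a,e,f,d}) = {d}, so X∖{d} = {b,a,e,g,f}
cl∖int = {a,e,g,f}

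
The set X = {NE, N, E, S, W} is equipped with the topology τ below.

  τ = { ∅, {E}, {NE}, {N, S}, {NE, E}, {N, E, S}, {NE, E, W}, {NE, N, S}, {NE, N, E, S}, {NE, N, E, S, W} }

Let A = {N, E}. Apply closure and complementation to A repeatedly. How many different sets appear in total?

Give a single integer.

X∖A={NE, S, W}, int(X∖A)={NE}, hence cl(A)={N, E, S, W}
Orbit (k=closure, c=complement):
  1. A     = {N, E}
  2. kA    = {N, E, S, W}
  3. cA    = {NE, S, W}
  4. ckA   = {NE}
  5. kcA   = {NE, N, S, W}
  6. kckA  = {NE, W}
  7. ckcA  = {E}
  8. ckckA = {N, E, S}
  9. kckcA = {E, W}
  10. ckckcA = {NE, N, S}
(closed under both — stop)

10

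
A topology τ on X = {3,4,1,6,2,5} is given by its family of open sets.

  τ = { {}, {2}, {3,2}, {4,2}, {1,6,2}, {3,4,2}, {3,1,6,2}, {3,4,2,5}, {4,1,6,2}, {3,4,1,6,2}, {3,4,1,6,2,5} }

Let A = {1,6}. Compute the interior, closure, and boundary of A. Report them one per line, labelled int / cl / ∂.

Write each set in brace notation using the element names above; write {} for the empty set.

opens ⊆ A: {}; union → int = {}
complement {3,4,2,5}; its interior {3,4,2,5}; cl(A) = X∖{3,4,2,5} = {1,6}
boundary = {1,6} ∖ {} = {1,6}

int(A) = {}
cl(A)  = {1,6}
∂A     = {1,6}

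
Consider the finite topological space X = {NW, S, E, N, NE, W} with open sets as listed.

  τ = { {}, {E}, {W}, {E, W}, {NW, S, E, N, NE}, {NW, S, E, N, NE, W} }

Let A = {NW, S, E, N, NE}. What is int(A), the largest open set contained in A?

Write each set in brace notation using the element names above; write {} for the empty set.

{NW, S, E, N, NE}

interior: largest open inside A is {NW, S, E, N, NE} (from {}, {E}, {NW, S, E, N, NE})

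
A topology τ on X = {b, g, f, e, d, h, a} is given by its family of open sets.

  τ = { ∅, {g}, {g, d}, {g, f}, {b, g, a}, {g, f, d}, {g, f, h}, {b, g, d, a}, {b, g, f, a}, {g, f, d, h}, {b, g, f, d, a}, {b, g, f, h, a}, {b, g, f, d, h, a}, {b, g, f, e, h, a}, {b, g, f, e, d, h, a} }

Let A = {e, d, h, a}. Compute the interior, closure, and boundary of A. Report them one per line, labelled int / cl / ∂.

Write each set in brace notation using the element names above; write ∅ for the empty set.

int(A) = ∅
cl(A)  = {b, e, d, h, a}
∂A     = {b, e, d, h, a}

interior: largest open inside A is ∅ (from ∅)
cl via duality: int({b, g, f}) = {g, f}, so X∖{g, f} = {b, e, d, h, a}
cl∖int = {b, e, d, h, a}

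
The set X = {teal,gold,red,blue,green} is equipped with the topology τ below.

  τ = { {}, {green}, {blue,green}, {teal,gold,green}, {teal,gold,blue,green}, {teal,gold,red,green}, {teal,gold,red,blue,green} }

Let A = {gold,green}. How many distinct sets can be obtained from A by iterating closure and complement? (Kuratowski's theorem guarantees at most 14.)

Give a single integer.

X∖A={teal,red,blue}, int(X∖A)={}, hence cl(A)={teal,gold,red,blue,green}
Orbit (k=closure, c=complement):
  1. A     = {gold,green}
  2. kA    = {teal,gold,red,blue,green}
  3. cA    = {teal,red,blue}
  4. ckA   = {}
  5. kcA   = {teal,gold,red,blue}
  6. ckcA  = {green}
(closed under both — stop)

6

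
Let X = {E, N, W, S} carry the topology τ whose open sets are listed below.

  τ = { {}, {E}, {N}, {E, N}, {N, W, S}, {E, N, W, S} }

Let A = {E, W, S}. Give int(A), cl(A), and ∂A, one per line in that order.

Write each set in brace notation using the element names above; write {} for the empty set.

opens ⊆ A: {}, {E}; union → int = {E}
complement {N}; its interior {N}; cl(A) = X∖{N} = {E, W, S}
boundary = {E, W, S} ∖ {E} = {W, S}

int(A) = {E}
cl(A)  = {E, W, S}
∂A     = {W, S}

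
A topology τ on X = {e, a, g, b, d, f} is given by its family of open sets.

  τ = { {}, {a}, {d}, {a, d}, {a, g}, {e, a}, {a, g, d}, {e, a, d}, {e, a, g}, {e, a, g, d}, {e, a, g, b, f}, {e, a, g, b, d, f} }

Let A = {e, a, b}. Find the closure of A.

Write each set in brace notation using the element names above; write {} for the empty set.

closure: X∖int(X∖A) = X∖{d} = {e, a, g, b, f}

{e, a, g, b, f}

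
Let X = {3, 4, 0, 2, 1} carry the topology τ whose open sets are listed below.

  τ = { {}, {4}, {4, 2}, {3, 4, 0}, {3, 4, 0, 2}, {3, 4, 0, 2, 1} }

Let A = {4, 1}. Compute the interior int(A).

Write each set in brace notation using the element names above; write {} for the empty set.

{4}

opens ⊆ A: {}, {4}; union → int = {4}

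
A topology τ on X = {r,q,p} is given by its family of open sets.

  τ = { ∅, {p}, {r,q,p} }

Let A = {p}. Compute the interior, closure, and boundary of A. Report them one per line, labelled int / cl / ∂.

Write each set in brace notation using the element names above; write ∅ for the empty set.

int(A) = {p}
cl(A)  = {r,q,p}
∂A     = {r,q}

interior: largest open inside A is {p} (from ∅, {p})
cl via duality: int({r,q}) = ∅, so X∖∅ = {r,q,p}
cl∖int = {r,q}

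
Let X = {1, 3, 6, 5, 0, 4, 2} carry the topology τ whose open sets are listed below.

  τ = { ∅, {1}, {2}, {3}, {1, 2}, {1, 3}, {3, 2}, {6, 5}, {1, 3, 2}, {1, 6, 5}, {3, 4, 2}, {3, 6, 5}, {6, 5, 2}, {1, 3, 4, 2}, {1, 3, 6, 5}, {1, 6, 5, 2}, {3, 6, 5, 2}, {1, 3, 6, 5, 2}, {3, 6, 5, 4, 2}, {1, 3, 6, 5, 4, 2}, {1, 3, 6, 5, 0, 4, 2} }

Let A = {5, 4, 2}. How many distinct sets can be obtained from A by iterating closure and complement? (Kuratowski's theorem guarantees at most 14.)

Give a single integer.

10

X∖A={1, 3, 6, 0}, int(X∖A)={1, 3}, hence cl(A)={6, 5, 0, 4, 2}
Orbit (k=closure, c=complement):
  1. A     = {5, 4, 2}
  2. kA    = {6, 5, 0, 4, 2}
  3. cA    = {1, 3, 6, 0}
  4. ckA   = {1, 3}
  5. kcA   = {1, 3, 6, 5, 0, 4}
  6. kckA  = {1, 3, 0, 4}
  7. ckcA  = {2}
  8. ckckA = {6, 5, 2}
  9. kckcA = {0, 4, 2}
  10. ckckcA = {1, 3, 6, 5}
(closed under both — stop)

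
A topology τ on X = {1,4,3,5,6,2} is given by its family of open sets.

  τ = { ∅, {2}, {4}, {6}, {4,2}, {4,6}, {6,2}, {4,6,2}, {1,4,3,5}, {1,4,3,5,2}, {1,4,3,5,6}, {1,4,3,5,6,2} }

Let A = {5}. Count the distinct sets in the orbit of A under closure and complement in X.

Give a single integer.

complement {1,4,3,6,2}; its interior {4,6,2}; cl(A) = X∖{4,6,2} = {1,3,5}
With k = closure, c = complement:
  1. A     = {5}
  2. kA    = {1,3,5}
  3. cA    = {1,4,3,6,2}
  4. ckA   = {4,6,2}
  5. kcA   = {1,4,3,5,6,2}
  6. ckcA  = ∅
k, c of each give nothing new

6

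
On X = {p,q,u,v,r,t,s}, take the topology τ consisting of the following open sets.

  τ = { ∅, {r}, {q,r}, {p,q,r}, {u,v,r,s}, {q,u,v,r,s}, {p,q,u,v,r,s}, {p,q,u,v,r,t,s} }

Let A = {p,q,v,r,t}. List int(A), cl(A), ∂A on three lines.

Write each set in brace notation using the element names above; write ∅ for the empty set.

int(A) = {p,q,r}
cl(A)  = {p,q,u,v,r,t,s}
∂A     = {u,v,t,s}

U open, U⊆A: ∅, {r}, {q,r}, {p,q,r}. int(A) = ⋃ = {p,q,r}
X∖A={u,s}, int(X∖A)=∅, hence cl(A)={p,q,u,v,r,t,s}
∂A: remove int from cl → {u,v,t,s}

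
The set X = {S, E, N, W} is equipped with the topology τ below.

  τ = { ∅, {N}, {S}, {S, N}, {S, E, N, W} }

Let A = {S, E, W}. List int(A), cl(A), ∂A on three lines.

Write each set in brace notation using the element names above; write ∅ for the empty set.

opens ⊆ A: ∅, {S}; union → int = {S}
complement {N}; its interior {N}; cl(A) = X∖{N} = {S, E, W}
boundary = {S, E, W} ∖ {S} = {E, W}

int(A) = {S}
cl(A)  = {S, E, W}
∂A     = {E, W}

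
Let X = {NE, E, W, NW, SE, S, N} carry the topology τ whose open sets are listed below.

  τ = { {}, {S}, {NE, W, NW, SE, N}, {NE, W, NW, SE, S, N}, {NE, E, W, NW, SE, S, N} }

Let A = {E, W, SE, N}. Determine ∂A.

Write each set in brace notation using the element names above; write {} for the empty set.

{NE, E, W, NW, SE, N}

interior: largest open inside A is {} (from {})
cl via duality: int({NE, NW, S}) = {S}, so X∖{S} = {NE, E, W, NW, SE, N}
cl∖int = {NE, E, W, NW, SE, N}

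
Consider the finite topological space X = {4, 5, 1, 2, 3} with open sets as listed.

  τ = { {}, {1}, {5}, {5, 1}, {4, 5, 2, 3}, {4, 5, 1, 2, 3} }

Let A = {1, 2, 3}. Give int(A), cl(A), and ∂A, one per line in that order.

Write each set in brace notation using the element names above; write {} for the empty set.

U open, U⊆A: {}, {1}. int(A) = ⋃ = {1}
X∖A={4, 5}, int(X∖A)={5}, hence cl(A)={4, 1, 2, 3}
∂A: remove int from cl → {4, 2, 3}

int(A) = {1}
cl(A)  = {4, 1, 2, 3}
∂A     = {4, 2, 3}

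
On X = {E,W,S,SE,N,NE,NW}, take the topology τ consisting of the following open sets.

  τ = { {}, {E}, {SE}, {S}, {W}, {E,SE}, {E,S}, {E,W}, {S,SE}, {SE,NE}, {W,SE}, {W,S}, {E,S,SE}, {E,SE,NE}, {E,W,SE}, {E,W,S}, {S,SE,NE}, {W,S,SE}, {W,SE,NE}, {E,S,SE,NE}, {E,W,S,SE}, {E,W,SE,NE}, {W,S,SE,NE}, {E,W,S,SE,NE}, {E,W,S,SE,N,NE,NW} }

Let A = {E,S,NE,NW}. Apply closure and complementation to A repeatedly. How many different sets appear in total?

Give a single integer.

complement {W,SE,N}; its interior {W,SE}; cl(A) = X∖{W,SE} = {E,S,N,NE,NW}
With k = closure, c = complement:
  1. A     = {E,S,NE,NW}
  2. kA    = {E,S,N,NE,NW}
  3. cA    = {W,SE,N}
  4. ckA   = {W,SE}
  5. kcA   = {W,SE,N,NE,NW}
  6. ckcA  = {E,S}
  7. kckcA = {E,S,N,NW}
  8. ckckcA = {W,SE,NE}
k, c of each give nothing new

8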